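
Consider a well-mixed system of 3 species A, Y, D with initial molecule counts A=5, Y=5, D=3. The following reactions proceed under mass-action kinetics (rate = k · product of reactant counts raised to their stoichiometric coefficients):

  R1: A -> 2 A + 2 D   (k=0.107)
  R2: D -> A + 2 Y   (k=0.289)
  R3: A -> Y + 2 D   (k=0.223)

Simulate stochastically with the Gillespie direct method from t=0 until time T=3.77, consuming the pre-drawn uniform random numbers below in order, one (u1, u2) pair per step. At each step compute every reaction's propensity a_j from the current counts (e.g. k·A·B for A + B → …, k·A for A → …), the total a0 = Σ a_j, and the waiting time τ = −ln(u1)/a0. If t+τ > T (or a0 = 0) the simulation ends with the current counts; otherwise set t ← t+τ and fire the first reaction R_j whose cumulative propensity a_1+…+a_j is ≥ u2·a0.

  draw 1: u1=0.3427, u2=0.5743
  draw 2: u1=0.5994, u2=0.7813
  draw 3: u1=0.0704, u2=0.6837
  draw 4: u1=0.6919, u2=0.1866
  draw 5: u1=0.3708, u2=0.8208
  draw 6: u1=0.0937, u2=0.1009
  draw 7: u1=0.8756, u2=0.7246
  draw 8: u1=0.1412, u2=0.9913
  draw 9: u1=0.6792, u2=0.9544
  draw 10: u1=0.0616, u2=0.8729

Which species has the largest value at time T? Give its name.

Dominant species at T: Y

t=0.000: A=5 Y=5 D=3
Draw 1: a1=0.535, a2=0.867, a3=1.115, a0=2.517; τ=−ln(0.3427)/2.517=0.425 → t=0.425; u2·a0=0.5743·2.517=1.446; a1+a2=1.402 < 1.446 ≤ a1+…+a3=2.517 → R3 fires; A=4 Y=6 D=5
Draw 2: a1=0.428, a2=1.445, a3=0.892, a0=2.765; τ=−ln(0.5994)/2.765=0.185 → t=0.611; u2·a0=0.7813·2.765=2.160; a1+a2=1.873 < 2.160 ≤ a1+…+a3=2.765 → R3 fires; A=3 Y=7 D=7
Draw 3: a1=0.321, a2=2.023, a3=0.669, a0=3.013; τ=−ln(0.0704)/3.013=0.881 → t=1.491; u2·a0=0.6837·3.013=2.060; a1=0.321 < 2.060 ≤ a1+a2=2.344 → R2 fires; A=4 Y=9 D=6
Draw 4: a1=0.428, a2=1.734, a3=0.892, a0=3.054; τ=−ln(0.6919)/3.054=0.121 → t=1.612; u2·a0=0.1866·3.054=0.570; a1=0.428 < 0.570 ≤ a1+a2=2.162 → R2 fires; A=5 Y=11 D=5
Draw 5: a1=0.535, a2=1.445, a3=1.115, a0=3.095; τ=−ln(0.3708)/3.095=0.321 → t=1.932; u2·a0=0.8208·3.095=2.540; a1+a2=1.980 < 2.540 ≤ a1+…+a3=3.095 → R3 fires; A=4 Y=12 D=7
Draw 6: a1=0.428, a2=2.023, a3=0.892, a0=3.343; τ=−ln(0.0937)/3.343=0.708 → t=2.641; u2·a0=0.1009·3.343=0.337 ≤ a1=0.428 → R1 fires; A=5 Y=12 D=9
Draw 7: a1=0.535, a2=2.601, a3=1.115, a0=4.251; τ=−ln(0.8756)/4.251=0.031 → t=2.672; u2·a0=0.7246·4.251=3.080; a1=0.535 < 3.080 ≤ a1+a2=3.136 → R2 fires; A=6 Y=14 D=8
Draw 8: a1=0.642, a2=2.312, a3=1.338, a0=4.292; τ=−ln(0.1412)/4.292=0.456 → t=3.128; u2·a0=0.9913·4.292=4.255; a1+a2=2.954 < 4.255 ≤ a1+…+a3=4.292 → R3 fires; A=5 Y=15 D=10
Draw 9: a1=0.535, a2=2.890, a3=1.115, a0=4.540; τ=−ln(0.6792)/4.540=0.085 → t=3.213; u2·a0=0.9544·4.540=4.333; a1+a2=3.425 < 4.333 ≤ a1+…+a3=4.540 → R3 fires; A=4 Y=16 D=12
Draw 10: a1=0.428, a2=3.468, a3=0.892, a0=4.788; τ=−ln(0.0616)/4.788=0.582 → t=3.795 > T=3.77: stop.
At T=3.77: A=4 Y=16 D=12; the largest is Y.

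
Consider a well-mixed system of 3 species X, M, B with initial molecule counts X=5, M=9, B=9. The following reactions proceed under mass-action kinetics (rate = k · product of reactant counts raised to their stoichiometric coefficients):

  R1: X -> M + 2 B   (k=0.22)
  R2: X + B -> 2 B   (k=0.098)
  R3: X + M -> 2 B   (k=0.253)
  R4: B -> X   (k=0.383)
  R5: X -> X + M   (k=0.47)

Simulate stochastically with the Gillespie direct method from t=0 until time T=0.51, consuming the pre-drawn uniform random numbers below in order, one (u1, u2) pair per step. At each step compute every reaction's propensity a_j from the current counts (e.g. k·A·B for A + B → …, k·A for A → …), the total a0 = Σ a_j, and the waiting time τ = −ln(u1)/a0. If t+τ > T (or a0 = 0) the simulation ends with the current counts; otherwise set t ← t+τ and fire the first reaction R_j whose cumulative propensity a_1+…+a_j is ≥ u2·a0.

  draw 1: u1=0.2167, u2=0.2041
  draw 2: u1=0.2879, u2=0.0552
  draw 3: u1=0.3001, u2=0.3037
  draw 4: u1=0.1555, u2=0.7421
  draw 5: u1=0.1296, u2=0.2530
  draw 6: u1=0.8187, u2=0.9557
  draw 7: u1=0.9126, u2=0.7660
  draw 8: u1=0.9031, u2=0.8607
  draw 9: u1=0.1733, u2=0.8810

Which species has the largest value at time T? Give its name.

t=0.000: X=5 M=9 B=9
Draw 1: a1=1.100, a2=4.410, a3=11.385, a4=3.447, a5=2.350, a0=22.692; τ=−ln(0.2167)/22.692=0.067 → t=0.067; u2·a0=0.2041·22.692=4.631; a1=1.100 < 4.631 ≤ a1+a2=5.510 → R2 fires; X=4 M=9 B=10
Draw 2: a1=0.880, a2=3.920, a3=9.108, a4=3.830, a5=1.880, a0=19.618; τ=−ln(0.2879)/19.618=0.063 → t=0.131; u2·a0=0.0552·19.618=1.083; a1=0.880 < 1.083 ≤ a1+a2=4.800 → R2 fires; X=3 M=9 B=11
Draw 3: a1=0.660, a2=3.234, a3=6.831, a4=4.213, a5=1.410, a0=16.348; τ=−ln(0.3001)/16.348=0.074 → t=0.204; u2·a0=0.3037·16.348=4.965; a1+a2=3.894 < 4.965 ≤ a1+…+a3=10.725 → R3 fires; X=2 M=8 B=13
Draw 4: a1=0.440, a2=2.548, a3=4.048, a4=4.979, a5=0.940, a0=12.955; τ=−ln(0.1555)/12.955=0.144 → t=0.348; u2·a0=0.7421·12.955=9.614; a1+…+a3=7.036 < 9.614 ≤ a1+…+a4=12.015 → R4 fires; X=3 M=8 B=12
Draw 5: a1=0.660, a2=3.528, a3=6.072, a4=4.596, a5=1.410, a0=16.266; τ=−ln(0.1296)/16.266=0.126 → t=0.474; u2·a0=0.2530·16.266=4.115; a1=0.660 < 4.115 ≤ a1+a2=4.188 → R2 fires; X=2 M=8 B=13
Draw 6: a1=0.440, a2=2.548, a3=4.048, a4=4.979, a5=0.940, a0=12.955; τ=−ln(0.8187)/12.955=0.015 → t=0.489; u2·a0=0.9557·12.955=12.381; a1+…+a4=12.015 < 12.381 ≤ a1+…+a5=12.955 → R5 fires; X=2 M=9 B=13
Draw 7: a1=0.440, a2=2.548, a3=4.554, a4=4.979, a5=0.940, a0=13.461; τ=−ln(0.9126)/13.461=0.007 → t=0.496; u2·a0=0.7660·13.461=10.311; a1+…+a3=7.542 < 10.311 ≤ a1+…+a4=12.521 → R4 fires; X=3 M=9 B=12
Draw 8: a1=0.660, a2=3.528, a3=6.831, a4=4.596, a5=1.410, a0=17.025; τ=−ln(0.9031)/17.025=0.006 → t=0.502; u2·a0=0.8607·17.025=14.653; a1+…+a3=11.019 < 14.653 ≤ a1+…+a4=15.615 → R4 fires; X=4 M=9 B=11
Draw 9: a1=0.880, a2=4.312, a3=9.108, a4=4.213, a5=1.880, a0=20.393; τ=−ln(0.1733)/20.393=0.086 → t=0.588 > T=0.51: stop.
At T=0.51: X=4 M=9 B=11; the largest is B.

Dominant species at T: B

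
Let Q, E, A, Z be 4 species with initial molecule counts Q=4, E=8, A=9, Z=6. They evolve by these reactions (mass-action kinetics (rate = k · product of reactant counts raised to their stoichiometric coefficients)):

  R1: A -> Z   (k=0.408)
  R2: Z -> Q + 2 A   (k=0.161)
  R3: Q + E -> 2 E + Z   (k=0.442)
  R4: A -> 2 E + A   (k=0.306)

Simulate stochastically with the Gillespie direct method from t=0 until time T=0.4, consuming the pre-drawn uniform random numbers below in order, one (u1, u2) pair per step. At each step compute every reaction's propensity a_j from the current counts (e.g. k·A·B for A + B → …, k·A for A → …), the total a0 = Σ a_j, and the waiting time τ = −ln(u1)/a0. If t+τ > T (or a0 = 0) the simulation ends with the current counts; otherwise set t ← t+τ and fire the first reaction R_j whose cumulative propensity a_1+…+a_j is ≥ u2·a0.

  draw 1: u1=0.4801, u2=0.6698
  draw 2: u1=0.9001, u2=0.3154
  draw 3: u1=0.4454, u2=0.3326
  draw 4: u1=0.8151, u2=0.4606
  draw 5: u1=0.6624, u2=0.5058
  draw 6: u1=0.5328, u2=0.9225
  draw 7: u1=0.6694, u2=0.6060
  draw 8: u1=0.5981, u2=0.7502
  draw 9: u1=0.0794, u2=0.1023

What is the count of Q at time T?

t=0.000: Q=4 E=8 A=9 Z=6
Draw 1: a1=3.672, a2=0.966, a3=14.144, a4=2.754, a0=21.536; τ=−ln(0.4801)/21.536=0.034 → t=0.034; u2·a0=0.6698·21.536=14.425; a1+a2=4.638 < 14.425 ≤ a1+…+a3=18.782 → R3 fires; Q=3 E=9 A=9 Z=7
Draw 2: a1=3.672, a2=1.127, a3=11.934, a4=2.754, a0=19.487; τ=−ln(0.9001)/19.487=0.005 → t=0.039; u2·a0=0.3154·19.487=6.146; a1+a2=4.799 < 6.146 ≤ a1+…+a3=16.733 → R3 fires; Q=2 E=10 A=9 Z=8
Draw 3: a1=3.672, a2=1.288, a3=8.840, a4=2.754, a0=16.554; τ=−ln(0.4454)/16.554=0.049 → t=0.088; u2·a0=0.3326·16.554=5.506; a1+a2=4.960 < 5.506 ≤ a1+…+a3=13.800 → R3 fires; Q=1 E=11 A=9 Z=9
Draw 4: a1=3.672, a2=1.449, a3=4.862, a4=2.754, a0=12.737; τ=−ln(0.8151)/12.737=0.016 → t=0.104; u2·a0=0.4606·12.737=5.867; a1+a2=5.121 < 5.867 ≤ a1+…+a3=9.983 → R3 fires; Q=0 E=12 A=9 Z=10
Draw 5: a1=3.672, a2=1.610, a3=0.000, a4=2.754, a0=8.036; τ=−ln(0.6624)/8.036=0.051 → t=0.156; u2·a0=0.5058·8.036=4.065; a1=3.672 < 4.065 ≤ a1+a2=5.282 → R2 fires; Q=1 E=12 A=11 Z=9
Draw 6: a1=4.488, a2=1.449, a3=5.304, a4=3.366, a0=14.607; τ=−ln(0.5328)/14.607=0.043 → t=0.199; u2·a0=0.9225·14.607=13.475; a1+…+a3=11.241 < 13.475 ≤ a1+…+a4=14.607 → R4 fires; Q=1 E=14 A=11 Z=9
Draw 7: a1=4.488, a2=1.449, a3=6.188, a4=3.366, a0=15.491; τ=−ln(0.6694)/15.491=0.026 → t=0.225; u2·a0=0.6060·15.491=9.388; a1+a2=5.937 < 9.388 ≤ a1+…+a3=12.125 → R3 fires; Q=0 E=15 A=11 Z=10
Draw 8: a1=4.488, a2=1.610, a3=0.000, a4=3.366, a0=9.464; τ=−ln(0.5981)/9.464=0.054 → t=0.279; u2·a0=0.7502·9.464=7.100; a1+…+a3=6.098 < 7.100 ≤ a1+…+a4=9.464 → R4 fires; Q=0 E=17 A=11 Z=10
Draw 9: a1=4.488, a2=1.610, a3=0.000, a4=3.366, a0=9.464; τ=−ln(0.0794)/9.464=0.268 → t=0.547 > T=0.4: stop.
Read off Q at T=0.4: 0

Q at T = 0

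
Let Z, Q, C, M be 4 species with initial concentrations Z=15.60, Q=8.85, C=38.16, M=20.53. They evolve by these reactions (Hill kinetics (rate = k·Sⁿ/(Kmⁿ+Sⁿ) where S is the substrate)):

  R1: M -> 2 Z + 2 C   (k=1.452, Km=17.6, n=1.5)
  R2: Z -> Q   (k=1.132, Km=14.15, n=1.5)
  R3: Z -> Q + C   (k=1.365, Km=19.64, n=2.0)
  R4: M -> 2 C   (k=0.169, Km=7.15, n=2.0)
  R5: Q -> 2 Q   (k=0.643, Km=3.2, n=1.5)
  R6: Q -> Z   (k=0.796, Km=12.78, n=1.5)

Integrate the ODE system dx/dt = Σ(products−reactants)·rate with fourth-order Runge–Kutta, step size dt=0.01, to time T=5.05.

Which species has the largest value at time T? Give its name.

RK4 with dt=0.01: 505 steps to T=5.05. Trajectory (selected grid times):
t=0.00: Z=15.60 Q=8.85 C=38.16 M=20.53
t=0.56: Z=16.02 Q=9.62 C=39.53 M=20.00
t=1.12: Z=16.43 Q=10.41 C=40.89 M=19.47
t=1.68: Z=16.82 Q=11.19 C=42.24 M=18.96
t=2.24: Z=17.19 Q=11.99 C=43.58 M=18.45
t=2.81: Z=17.54 Q=12.81 C=44.94 M=17.94
t=3.37: Z=17.87 Q=13.61 C=46.26 M=17.45
t=3.93: Z=18.19 Q=14.42 C=47.57 M=16.97
t=4.49: Z=18.48 Q=15.24 C=48.87 M=16.50
t=5.05: Z=18.76 Q=16.05 C=50.16 M=16.04
At T=5.05: Z=18.76 Q=16.05 C=50.16 M=16.04; the largest is C.

Dominant species at T: C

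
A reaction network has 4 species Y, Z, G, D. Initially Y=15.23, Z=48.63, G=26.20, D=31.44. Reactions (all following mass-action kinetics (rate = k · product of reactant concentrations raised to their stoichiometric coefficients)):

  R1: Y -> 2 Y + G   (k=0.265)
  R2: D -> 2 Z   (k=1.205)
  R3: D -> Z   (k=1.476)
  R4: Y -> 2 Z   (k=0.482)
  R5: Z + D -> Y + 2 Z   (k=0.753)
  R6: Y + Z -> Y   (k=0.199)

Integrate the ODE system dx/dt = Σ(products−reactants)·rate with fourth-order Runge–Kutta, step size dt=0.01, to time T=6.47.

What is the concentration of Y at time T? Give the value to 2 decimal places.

Y at T = 11.05

RK4 with dt=0.01: 647 steps to T=6.47. Trajectory (selected grid times):
t=0.00: Y=15.23 Z=48.63 G=26.20 D=31.44
t=0.72: Y=38.47 Z=5.08 G=33.97 D=0.00
t=1.44: Y=32.90 Z=4.85 G=40.77 D=0.00
t=2.16: Y=28.14 Z=4.84 G=46.58 D=0.00
t=2.88: Y=24.07 Z=4.84 G=51.55 D=0.00
t=3.59: Y=20.63 Z=4.84 G=55.75 D=0.00
t=4.31: Y=17.65 Z=4.84 G=59.39 D=0.00
t=5.03: Y=15.10 Z=4.84 G=62.51 D=0.00
t=5.75: Y=12.91 Z=4.84 G=65.18 D=0.00
t=6.47: Y=11.05 Z=4.84 G=67.46 D=0.00
Read off Y at T=6.47: 11.05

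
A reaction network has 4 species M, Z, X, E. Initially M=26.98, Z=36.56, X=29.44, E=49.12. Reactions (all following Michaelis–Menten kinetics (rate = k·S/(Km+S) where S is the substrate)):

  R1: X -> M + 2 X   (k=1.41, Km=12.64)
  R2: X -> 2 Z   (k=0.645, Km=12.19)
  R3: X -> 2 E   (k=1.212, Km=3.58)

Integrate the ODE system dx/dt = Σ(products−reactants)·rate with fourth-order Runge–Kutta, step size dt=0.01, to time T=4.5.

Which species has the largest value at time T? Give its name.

RK4 with dt=0.01: 450 steps to T=4.5. Trajectory (selected grid times):
t=0.00: M=26.98 Z=36.56 X=29.44 E=49.12
t=0.50: M=27.47 Z=37.02 X=29.16 E=50.20
t=1.00: M=27.96 Z=37.47 X=28.89 E=51.28
t=1.50: M=28.45 Z=37.92 X=28.61 E=52.36
t=2.00: M=28.94 Z=38.37 X=28.34 E=53.43
t=2.50: M=29.43 Z=38.82 X=28.06 E=54.51
t=3.00: M=29.91 Z=39.27 X=27.79 E=55.58
t=3.50: M=30.40 Z=39.72 X=27.51 E=56.66
t=4.00: M=30.88 Z=40.17 X=27.23 E=57.73
t=4.50: M=31.36 Z=40.61 X=26.96 E=58.80
At T=4.5: M=31.36 Z=40.61 X=26.96 E=58.80; the largest is E.

Dominant species at T: E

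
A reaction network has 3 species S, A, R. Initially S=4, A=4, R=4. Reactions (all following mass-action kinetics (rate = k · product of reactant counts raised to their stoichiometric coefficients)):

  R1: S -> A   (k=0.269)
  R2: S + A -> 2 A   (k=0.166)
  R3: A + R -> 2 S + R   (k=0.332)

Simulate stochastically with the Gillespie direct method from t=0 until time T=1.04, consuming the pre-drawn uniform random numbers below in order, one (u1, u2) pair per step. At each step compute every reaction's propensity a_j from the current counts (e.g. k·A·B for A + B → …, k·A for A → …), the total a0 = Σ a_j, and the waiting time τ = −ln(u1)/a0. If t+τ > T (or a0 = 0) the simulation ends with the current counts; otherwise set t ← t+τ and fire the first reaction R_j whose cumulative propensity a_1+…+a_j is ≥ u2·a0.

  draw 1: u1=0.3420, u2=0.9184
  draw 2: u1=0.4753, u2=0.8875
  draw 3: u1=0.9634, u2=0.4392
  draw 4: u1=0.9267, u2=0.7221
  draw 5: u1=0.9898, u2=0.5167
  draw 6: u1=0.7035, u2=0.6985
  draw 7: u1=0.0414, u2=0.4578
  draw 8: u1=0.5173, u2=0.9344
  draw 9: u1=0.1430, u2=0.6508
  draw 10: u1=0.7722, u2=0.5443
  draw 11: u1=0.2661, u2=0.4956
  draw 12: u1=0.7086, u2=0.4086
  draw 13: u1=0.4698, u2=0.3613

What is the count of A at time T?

t=0.000: S=4 A=4 R=4
Draw 1: a1=1.076, a2=2.656, a3=5.312, a0=9.044; τ=−ln(0.3420)/9.044=0.119 → t=0.119; u2·a0=0.9184·9.044=8.306; a1+a2=3.732 < 8.306 ≤ a1+…+a3=9.044 → R3 fires; S=6 A=3 R=4
Draw 2: a1=1.614, a2=2.988, a3=3.984, a0=8.586; τ=−ln(0.4753)/8.586=0.087 → t=0.205; u2·a0=0.8875·8.586=7.620; a1+a2=4.602 < 7.620 ≤ a1+…+a3=8.586 → R3 fires; S=8 A=2 R=4
Draw 3: a1=2.152, a2=2.656, a3=2.656, a0=7.464; τ=−ln(0.9634)/7.464=0.005 → t=0.210; u2·a0=0.4392·7.464=3.278; a1=2.152 < 3.278 ≤ a1+a2=4.808 → R2 fires; S=7 A=3 R=4
Draw 4: a1=1.883, a2=3.486, a3=3.984, a0=9.353; τ=−ln(0.9267)/9.353=0.008 → t=0.218; u2·a0=0.7221·9.353=6.754; a1+a2=5.369 < 6.754 ≤ a1+…+a3=9.353 → R3 fires; S=9 A=2 R=4
Draw 5: a1=2.421, a2=2.988, a3=2.656, a0=8.065; τ=−ln(0.9898)/8.065=0.001 → t=0.220; u2·a0=0.5167·8.065=4.167; a1=2.421 < 4.167 ≤ a1+a2=5.409 → R2 fires; S=8 A=3 R=4
Draw 6: a1=2.152, a2=3.984, a3=3.984, a0=10.120; τ=−ln(0.7035)/10.120=0.035 → t=0.254; u2·a0=0.6985·10.120=7.069; a1+a2=6.136 < 7.069 ≤ a1+…+a3=10.120 → R3 fires; S=10 A=2 R=4
Draw 7: a1=2.690, a2=3.320, a3=2.656, a0=8.666; τ=−ln(0.0414)/8.666=0.367 → t=0.622; u2·a0=0.4578·8.666=3.967; a1=2.690 < 3.967 ≤ a1+a2=6.010 → R2 fires; S=9 A=3 R=4
Draw 8: a1=2.421, a2=4.482, a3=3.984, a0=10.887; τ=−ln(0.5173)/10.887=0.061 → t=0.682; u2·a0=0.9344·10.887=10.173; a1+a2=6.903 < 10.173 ≤ a1+…+a3=10.887 → R3 fires; S=11 A=2 R=4
Draw 9: a1=2.959, a2=3.652, a3=2.656, a0=9.267; τ=−ln(0.1430)/9.267=0.210 → t=0.892; u2·a0=0.6508·9.267=6.031; a1=2.959 < 6.031 ≤ a1+a2=6.611 → R2 fires; S=10 A=3 R=4
Draw 10: a1=2.690, a2=4.980, a3=3.984, a0=11.654; τ=−ln(0.7722)/11.654=0.022 → t=0.914; u2·a0=0.5443·11.654=6.343; a1=2.690 < 6.343 ≤ a1+a2=7.670 → R2 fires; S=9 A=4 R=4
Draw 11: a1=2.421, a2=5.976, a3=5.312, a0=13.709; τ=−ln(0.2661)/13.709=0.097 → t=1.011; u2·a0=0.4956·13.709=6.794; a1=2.421 < 6.794 ≤ a1+a2=8.397 → R2 fires; S=8 A=5 R=4
Draw 12: a1=2.152, a2=6.640, a3=6.640, a0=15.432; τ=−ln(0.7086)/15.432=0.022 → t=1.033; u2·a0=0.4086·15.432=6.306; a1=2.152 < 6.306 ≤ a1+a2=8.792 → R2 fires; S=7 A=6 R=4
Draw 13: a1=1.883, a2=6.972, a3=7.968, a0=16.823; τ=−ln(0.4698)/16.823=0.045 → t=1.078 > T=1.04: stop.
Read off A at T=1.04: 6

A at T = 6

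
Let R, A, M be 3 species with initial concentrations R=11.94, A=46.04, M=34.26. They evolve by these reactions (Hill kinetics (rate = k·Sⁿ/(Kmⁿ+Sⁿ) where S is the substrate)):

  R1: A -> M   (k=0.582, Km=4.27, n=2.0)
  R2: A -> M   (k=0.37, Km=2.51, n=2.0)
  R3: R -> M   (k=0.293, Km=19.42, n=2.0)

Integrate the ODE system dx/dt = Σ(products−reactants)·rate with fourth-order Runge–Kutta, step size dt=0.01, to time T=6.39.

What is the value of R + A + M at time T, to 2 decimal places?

Check how each reaction changes W = R + A + M (weight of products minus weight of reactants):
R1: A -> M: (1·1) − (1·1) = 1 − 1 = 0
R2: A -> M: (1·1) − (1·1) = 1 − 1 = 0
R3: R -> M: (1·1) − (1·1) = 1 − 1 = 0
Every reaction leaves W unchanged, so W is conserved and no simulation is needed: W(T) = W(0) = 11.94 + 46.04 + 34.26 = 92.24

Value at T = 92.24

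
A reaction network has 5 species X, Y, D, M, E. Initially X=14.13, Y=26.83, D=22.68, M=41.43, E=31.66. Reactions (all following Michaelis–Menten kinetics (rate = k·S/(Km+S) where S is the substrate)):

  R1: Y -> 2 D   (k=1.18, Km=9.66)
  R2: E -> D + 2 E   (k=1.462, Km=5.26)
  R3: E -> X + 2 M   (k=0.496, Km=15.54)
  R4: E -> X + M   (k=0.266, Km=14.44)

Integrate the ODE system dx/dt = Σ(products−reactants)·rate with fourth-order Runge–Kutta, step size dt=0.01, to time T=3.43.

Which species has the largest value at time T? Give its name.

RK4 with dt=0.01: 343 steps to T=3.43. Trajectory (selected grid times):
t=0.00: X=14.13 Y=26.83 D=22.68 M=41.43 E=31.66
t=0.38: X=14.33 Y=26.50 D=23.82 M=41.75 E=31.94
t=0.76: X=14.52 Y=26.17 D=24.95 M=42.08 E=32.22
t=1.14: X=14.72 Y=25.85 D=26.08 M=42.40 E=32.50
t=1.52: X=14.92 Y=25.52 D=27.21 M=42.73 E=32.78
t=1.91: X=15.12 Y=25.19 D=28.37 M=43.06 E=33.07
t=2.29: X=15.32 Y=24.86 D=29.50 M=43.39 E=33.35
t=2.67: X=15.52 Y=24.54 D=30.62 M=43.72 E=33.63
t=3.05: X=15.72 Y=24.22 D=31.74 M=44.05 E=33.91
t=3.43: X=15.92 Y=23.90 D=32.86 M=44.38 E=34.19
At T=3.43: X=15.92 Y=23.90 D=32.86 M=44.38 E=34.19; the largest is M.

Dominant species at T: M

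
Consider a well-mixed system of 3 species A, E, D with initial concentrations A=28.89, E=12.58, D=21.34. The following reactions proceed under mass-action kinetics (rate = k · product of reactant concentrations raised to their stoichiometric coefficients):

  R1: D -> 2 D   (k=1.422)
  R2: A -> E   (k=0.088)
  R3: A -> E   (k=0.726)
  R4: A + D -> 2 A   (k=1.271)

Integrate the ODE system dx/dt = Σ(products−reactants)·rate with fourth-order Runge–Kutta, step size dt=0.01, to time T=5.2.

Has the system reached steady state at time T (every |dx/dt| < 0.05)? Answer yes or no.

RK4 with dt=0.01: 520 steps to T=5.2. Trajectory (selected grid times):
t=0.00: A=28.89 E=12.58 D=21.34
t=0.58: A=31.97 E=31.49 D=0.00
t=1.16: A=19.94 E=43.51 D=0.00
t=1.73: A=12.54 E=50.92 D=0.00
t=2.31: A=7.82 E=55.63 D=0.00
t=2.89: A=4.88 E=58.58 D=0.00
t=3.47: A=3.04 E=60.41 D=0.00
t=4.04: A=1.91 E=61.54 D=0.00
t=4.62: A=1.19 E=62.26 D=0.00
t=5.20: A=0.74 E=62.71 D=0.00
Rates at T: R1=0.0000, R2=0.0655, R3=0.5400, R4=0.0000
dx/dt at T (Σ net stoichiometry × rate): A=-0.6054, E=+0.6054, D=+0.0000
Largest |dx/dt| is |-0.6054| (A) ≥ 0.05 → not steady.

Steady state at T: no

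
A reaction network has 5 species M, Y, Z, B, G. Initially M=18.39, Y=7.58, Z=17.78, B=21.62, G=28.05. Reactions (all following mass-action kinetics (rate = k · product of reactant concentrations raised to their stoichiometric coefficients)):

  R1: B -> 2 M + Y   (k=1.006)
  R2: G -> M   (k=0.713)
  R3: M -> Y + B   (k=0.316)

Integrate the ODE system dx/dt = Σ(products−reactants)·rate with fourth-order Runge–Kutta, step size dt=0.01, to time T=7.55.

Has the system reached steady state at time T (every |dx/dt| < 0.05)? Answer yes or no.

Steady state at T: no

RK4 with dt=0.01: 755 steps to T=7.55. Trajectory (selected grid times):
t=0.00: M=18.39 Y=7.58 Z=17.78 B=21.62 G=28.05
t=0.84: M=51.46 Y=32.52 Z=17.78 B=16.31 G=15.41
t=1.68: M=70.81 Y=63.25 Z=17.78 B=18.29 G=8.47
t=2.52: M=87.70 Y=101.35 Z=17.78 B=22.27 G=4.65
t=3.36: M=105.78 Y=147.79 Z=17.78 B=27.09 G=2.56
t=4.19: M=126.28 Y=203.01 Z=17.78 B=32.59 G=1.41
t=5.03: M=150.66 Y=269.88 Z=17.78 B=39.06 G=0.78
t=5.87: M=179.54 Y=349.72 Z=17.78 B=46.65 G=0.43
t=6.71: M=213.86 Y=444.91 Z=17.78 B=55.62 G=0.23
t=7.55: M=254.69 Y=558.31 Z=17.78 B=66.28 G=0.13
Rates at T: R1=66.6747, R2=0.0919, R3=80.4824
dx/dt at T (Σ net stoichiometry × rate): M=+52.9588, Y=+147.1571, Z=+0.0000, B=+13.8078, G=-0.0919
Largest |dx/dt| is |+147.1571| (Y) ≥ 0.05 → not steady.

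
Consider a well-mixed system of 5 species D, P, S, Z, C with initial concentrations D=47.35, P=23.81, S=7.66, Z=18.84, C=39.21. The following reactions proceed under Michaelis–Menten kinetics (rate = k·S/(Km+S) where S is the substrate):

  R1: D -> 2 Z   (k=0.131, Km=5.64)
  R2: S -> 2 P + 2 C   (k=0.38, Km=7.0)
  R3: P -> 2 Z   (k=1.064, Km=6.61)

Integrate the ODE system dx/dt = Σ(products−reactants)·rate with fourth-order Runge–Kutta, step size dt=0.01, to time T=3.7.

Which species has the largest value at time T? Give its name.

RK4 with dt=0.01: 370 steps to T=3.7. Trajectory (selected grid times):
t=0.00: D=47.35 P=23.81 S=7.66 Z=18.84 C=39.21
t=0.41: D=47.30 P=23.63 S=7.58 Z=19.62 C=39.37
t=0.82: D=47.25 P=23.45 S=7.50 Z=20.40 C=39.53
t=1.23: D=47.21 P=23.27 S=7.42 Z=21.17 C=39.69
t=1.64: D=47.16 P=23.09 S=7.34 Z=21.95 C=39.85
t=2.06: D=47.11 P=22.91 S=7.26 Z=22.74 C=40.02
t=2.47: D=47.06 P=22.73 S=7.18 Z=23.51 C=40.18
t=2.88: D=47.01 P=22.55 S=7.10 Z=24.28 C=40.33
t=3.29: D=46.97 P=22.37 S=7.02 Z=25.05 C=40.49
t=3.70: D=46.92 P=22.19 S=6.94 Z=25.82 C=40.65
At T=3.7: D=46.92 P=22.19 S=6.94 Z=25.82 C=40.65; the largest is D.

Dominant species at T: D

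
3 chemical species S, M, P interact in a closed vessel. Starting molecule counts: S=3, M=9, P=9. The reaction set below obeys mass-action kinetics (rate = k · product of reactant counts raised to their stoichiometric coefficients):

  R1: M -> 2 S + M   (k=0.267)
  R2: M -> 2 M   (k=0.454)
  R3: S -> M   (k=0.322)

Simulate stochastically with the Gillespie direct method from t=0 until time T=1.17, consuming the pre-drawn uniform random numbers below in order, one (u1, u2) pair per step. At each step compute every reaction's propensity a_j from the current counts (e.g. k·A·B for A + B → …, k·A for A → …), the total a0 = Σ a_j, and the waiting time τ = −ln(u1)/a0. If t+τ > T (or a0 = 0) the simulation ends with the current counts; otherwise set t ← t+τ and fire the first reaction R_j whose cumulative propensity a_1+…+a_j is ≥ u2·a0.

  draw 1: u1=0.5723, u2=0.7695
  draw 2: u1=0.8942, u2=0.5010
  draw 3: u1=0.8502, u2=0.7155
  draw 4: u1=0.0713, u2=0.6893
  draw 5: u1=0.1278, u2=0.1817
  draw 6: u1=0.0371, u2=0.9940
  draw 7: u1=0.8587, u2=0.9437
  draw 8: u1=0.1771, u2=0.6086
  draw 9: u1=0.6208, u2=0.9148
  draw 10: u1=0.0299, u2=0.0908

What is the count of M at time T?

M at T = 17

t=0.000: S=3 M=9 P=9
Draw 1: a1=2.403, a2=4.086, a3=0.966, a0=7.455; τ=−ln(0.5723)/7.455=0.075 → t=0.075; u2·a0=0.7695·7.455=5.737; a1=2.403 < 5.737 ≤ a1+a2=6.489 → R2 fires; S=3 M=10 P=9
Draw 2: a1=2.670, a2=4.540, a3=0.966, a0=8.176; τ=−ln(0.8942)/8.176=0.014 → t=0.089; u2·a0=0.5010·8.176=4.096; a1=2.670 < 4.096 ≤ a1+a2=7.210 → R2 fires; S=3 M=11 P=9
Draw 3: a1=2.937, a2=4.994, a3=0.966, a0=8.897; τ=−ln(0.8502)/8.897=0.018 → t=0.107; u2·a0=0.7155·8.897=6.366; a1=2.937 < 6.366 ≤ a1+a2=7.931 → R2 fires; S=3 M=12 P=9
Draw 4: a1=3.204, a2=5.448, a3=0.966, a0=9.618; τ=−ln(0.0713)/9.618=0.275 → t=0.381; u2·a0=0.6893·9.618=6.630; a1=3.204 < 6.630 ≤ a1+a2=8.652 → R2 fires; S=3 M=13 P=9
Draw 5: a1=3.471, a2=5.902, a3=0.966, a0=10.339; τ=−ln(0.1278)/10.339=0.199 → t=0.580; u2·a0=0.1817·10.339=1.879 ≤ a1=3.471 → R1 fires; S=5 M=13 P=9
Draw 6: a1=3.471, a2=5.902, a3=1.610, a0=10.983; τ=−ln(0.0371)/10.983=0.300 → t=0.880; u2·a0=0.9940·10.983=10.917; a1+a2=9.373 < 10.917 ≤ a1+…+a3=10.983 → R3 fires; S=4 M=14 P=9
Draw 7: a1=3.738, a2=6.356, a3=1.288, a0=11.382; τ=−ln(0.8587)/11.382=0.013 → t=0.894; u2·a0=0.9437·11.382=10.741; a1+a2=10.094 < 10.741 ≤ a1+…+a3=11.382 → R3 fires; S=3 M=15 P=9
Draw 8: a1=4.005, a2=6.810, a3=0.966, a0=11.781; τ=−ln(0.1771)/11.781=0.147 → t=1.041; u2·a0=0.6086·11.781=7.170; a1=4.005 < 7.170 ≤ a1+a2=10.815 → R2 fires; S=3 M=16 P=9
Draw 9: a1=4.272, a2=7.264, a3=0.966, a0=12.502; τ=−ln(0.6208)/12.502=0.038 → t=1.079; u2·a0=0.9148·12.502=11.437; a1=4.272 < 11.437 ≤ a1+a2=11.536 → R2 fires; S=3 M=17 P=9
Draw 10: a1=4.539, a2=7.718, a3=0.966, a0=13.223; τ=−ln(0.0299)/13.223=0.265 → t=1.344 > T=1.17: stop.
Read off M at T=1.17: 17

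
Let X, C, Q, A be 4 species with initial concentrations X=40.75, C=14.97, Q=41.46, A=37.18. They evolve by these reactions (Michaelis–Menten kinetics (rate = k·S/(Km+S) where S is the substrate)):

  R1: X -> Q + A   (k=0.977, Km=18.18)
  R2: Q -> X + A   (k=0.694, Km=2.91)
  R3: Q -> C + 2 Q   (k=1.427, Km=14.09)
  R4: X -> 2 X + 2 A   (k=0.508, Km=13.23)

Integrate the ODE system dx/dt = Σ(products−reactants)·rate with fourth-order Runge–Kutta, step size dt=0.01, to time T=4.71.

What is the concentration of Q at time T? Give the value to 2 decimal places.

RK4 with dt=0.01: 471 steps to T=4.71. Trajectory (selected grid times):
t=0.00: X=40.75 C=14.97 Q=41.46 A=37.18
t=0.52: X=40.94 C=15.52 Q=42.03 A=38.27
t=1.05: X=41.12 C=16.09 Q=42.61 A=39.38
t=1.57: X=41.31 C=16.65 Q=43.18 A=40.47
t=2.09: X=41.50 C=17.21 Q=43.76 A=41.56
t=2.62: X=41.68 C=17.78 Q=44.35 A=42.67
t=3.14: X=41.87 C=18.35 Q=44.93 A=43.77
t=3.66: X=42.05 C=18.91 Q=45.51 A=44.86
t=4.19: X=42.24 C=19.49 Q=46.10 A=45.98
t=4.71: X=42.43 C=20.06 Q=46.69 A=47.08
Read off Q at T=4.71: 46.69

Q at T = 46.69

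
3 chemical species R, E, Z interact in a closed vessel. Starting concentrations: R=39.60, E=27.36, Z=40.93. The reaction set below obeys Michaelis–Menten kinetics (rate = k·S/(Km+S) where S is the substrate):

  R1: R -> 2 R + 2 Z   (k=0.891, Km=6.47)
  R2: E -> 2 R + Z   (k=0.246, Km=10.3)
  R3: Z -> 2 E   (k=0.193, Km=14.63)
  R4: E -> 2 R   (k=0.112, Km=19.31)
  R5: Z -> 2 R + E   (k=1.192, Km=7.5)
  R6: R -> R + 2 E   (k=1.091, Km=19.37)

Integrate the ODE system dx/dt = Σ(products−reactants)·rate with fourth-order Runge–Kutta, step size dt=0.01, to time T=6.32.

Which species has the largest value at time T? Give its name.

RK4 with dt=0.01: 632 steps to T=6.32. Trajectory (selected grid times):
t=0.00: R=39.60 E=27.36 Z=40.93
t=0.70: R=41.90 E=29.13 Z=41.33
t=1.40: R=44.20 E=30.91 Z=41.73
t=2.11: R=46.56 E=32.74 Z=42.15
t=2.81: R=48.89 E=34.55 Z=42.57
t=3.51: R=51.23 E=36.38 Z=43.00
t=4.21: R=53.58 E=38.22 Z=43.43
t=4.92: R=55.97 E=40.10 Z=43.88
t=5.62: R=58.34 E=41.97 Z=44.32
t=6.32: R=60.71 E=43.84 Z=44.77
At T=6.32: R=60.71 E=43.84 Z=44.77; the largest is R.

Dominant species at T: R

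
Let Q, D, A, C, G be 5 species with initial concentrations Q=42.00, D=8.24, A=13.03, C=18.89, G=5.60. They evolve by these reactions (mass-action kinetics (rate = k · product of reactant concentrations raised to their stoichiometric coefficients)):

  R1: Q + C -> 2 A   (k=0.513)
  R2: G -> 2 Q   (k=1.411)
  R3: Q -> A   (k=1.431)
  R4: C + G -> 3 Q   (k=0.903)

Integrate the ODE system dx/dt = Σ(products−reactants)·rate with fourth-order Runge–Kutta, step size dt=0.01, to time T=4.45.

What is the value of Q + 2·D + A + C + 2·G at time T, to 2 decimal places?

Check how each reaction changes W = Q + 2·D + A + C + 2·G (weight of products minus weight of reactants):
R1: Q + C -> 2 A: (1·2) − (1·1 + 1·1) = 2 − 2 = 0
R2: G -> 2 Q: (1·2) − (2·1) = 2 − 2 = 0
R3: Q -> A: (1·1) − (1·1) = 1 − 1 = 0
R4: C + G -> 3 Q: (1·3) − (1·1 + 2·1) = 3 − 3 = 0
Every reaction leaves W unchanged, so W is conserved and no simulation is needed: W(T) = W(0) = 42.00 + 2·8.24 + 13.03 + 18.89 + 2·5.60 = 101.60

Value at T = 101.60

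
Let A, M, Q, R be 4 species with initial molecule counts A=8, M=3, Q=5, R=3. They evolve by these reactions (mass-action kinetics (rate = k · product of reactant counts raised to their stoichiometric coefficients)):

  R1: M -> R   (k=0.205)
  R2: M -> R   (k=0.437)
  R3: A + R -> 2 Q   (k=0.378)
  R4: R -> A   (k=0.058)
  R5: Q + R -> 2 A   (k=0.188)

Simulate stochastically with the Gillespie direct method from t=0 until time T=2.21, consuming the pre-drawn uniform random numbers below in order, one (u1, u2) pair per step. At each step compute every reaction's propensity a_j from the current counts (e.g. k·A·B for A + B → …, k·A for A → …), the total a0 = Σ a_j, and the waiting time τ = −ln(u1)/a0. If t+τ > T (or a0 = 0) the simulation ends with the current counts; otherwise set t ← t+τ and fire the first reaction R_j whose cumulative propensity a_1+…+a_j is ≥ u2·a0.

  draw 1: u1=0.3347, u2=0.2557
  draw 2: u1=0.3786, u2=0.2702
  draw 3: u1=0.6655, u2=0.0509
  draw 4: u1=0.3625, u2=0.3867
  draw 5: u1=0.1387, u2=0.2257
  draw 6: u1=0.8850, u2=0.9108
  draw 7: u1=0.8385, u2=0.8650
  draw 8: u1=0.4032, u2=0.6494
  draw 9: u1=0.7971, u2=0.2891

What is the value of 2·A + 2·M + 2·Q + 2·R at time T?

Check how each reaction changes W = 2·A + 2·M + 2·Q + 2·R (weight of products minus weight of reactants):
R1: M -> R: (2·1) − (2·1) = 2 − 2 = 0
R2: M -> R: (2·1) − (2·1) = 2 − 2 = 0
R3: A + R -> 2 Q: (2·2) − (2·1 + 2·1) = 4 − 4 = 0
R4: R -> A: (2·1) − (2·1) = 2 − 2 = 0
R5: Q + R -> 2 A: (2·2) − (2·1 + 2·1) = 4 − 4 = 0
Every reaction leaves W unchanged, so W is conserved and no simulation is needed: W(T) = W(0) = 2·8 + 2·3 + 2·5 + 2·3 = 38

Value at T = 38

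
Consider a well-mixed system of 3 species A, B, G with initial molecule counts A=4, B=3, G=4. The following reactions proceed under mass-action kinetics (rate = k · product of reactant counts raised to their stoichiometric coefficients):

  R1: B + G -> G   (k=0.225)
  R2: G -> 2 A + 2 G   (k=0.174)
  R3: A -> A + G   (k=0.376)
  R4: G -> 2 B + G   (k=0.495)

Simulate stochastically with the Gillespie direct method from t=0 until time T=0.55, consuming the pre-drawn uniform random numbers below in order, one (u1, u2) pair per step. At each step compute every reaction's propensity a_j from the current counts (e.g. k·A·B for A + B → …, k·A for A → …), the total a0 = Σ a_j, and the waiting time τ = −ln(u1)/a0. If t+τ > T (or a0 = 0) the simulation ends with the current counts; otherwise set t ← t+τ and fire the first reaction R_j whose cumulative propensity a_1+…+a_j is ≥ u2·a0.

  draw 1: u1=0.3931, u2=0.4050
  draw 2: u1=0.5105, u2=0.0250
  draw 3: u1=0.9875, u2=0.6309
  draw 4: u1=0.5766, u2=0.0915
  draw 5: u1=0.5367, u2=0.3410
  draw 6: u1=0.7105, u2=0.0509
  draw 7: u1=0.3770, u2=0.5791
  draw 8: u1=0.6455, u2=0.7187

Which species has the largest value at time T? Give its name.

t=0.000: A=4 B=3 G=4
Draw 1: a1=2.700, a2=0.696, a3=1.504, a4=1.980, a0=6.880; τ=−ln(0.3931)/6.880=0.136 → t=0.136; u2·a0=0.4050·6.880=2.786; a1=2.700 < 2.786 ≤ a1+a2=3.396 → R2 fires; A=6 B=3 G=5
Draw 2: a1=3.375, a2=0.870, a3=2.256, a4=2.475, a0=8.976; τ=−ln(0.5105)/8.976=0.075 → t=0.211; u2·a0=0.0250·8.976=0.224 ≤ a1=3.375 → R1 fires; A=6 B=2 G=5
Draw 3: a1=2.250, a2=0.870, a3=2.256, a4=2.475, a0=7.851; τ=−ln(0.9875)/7.851=0.002 → t=0.212; u2·a0=0.6309·7.851=4.953; a1+a2=3.120 < 4.953 ≤ a1+…+a3=5.376 → R3 fires; A=6 B=2 G=6
Draw 4: a1=2.700, a2=1.044, a3=2.256, a4=2.970, a0=8.970; τ=−ln(0.5766)/8.970=0.061 → t=0.274; u2·a0=0.0915·8.970=0.821 ≤ a1=2.700 → R1 fires; A=6 B=1 G=6
Draw 5: a1=1.350, a2=1.044, a3=2.256, a4=2.970, a0=7.620; τ=−ln(0.5367)/7.620=0.082 → t=0.355; u2·a0=0.3410·7.620=2.598; a1+a2=2.394 < 2.598 ≤ a1+…+a3=4.650 → R3 fires; A=6 B=1 G=7
Draw 6: a1=1.575, a2=1.218, a3=2.256, a4=3.465, a0=8.514; τ=−ln(0.7105)/8.514=0.040 → t=0.395; u2·a0=0.0509·8.514=0.433 ≤ a1=1.575 → R1 fires; A=6 B=0 G=7
Draw 7: a1=0.000, a2=1.218, a3=2.256, a4=3.465, a0=6.939; τ=−ln(0.3770)/6.939=0.141 → t=0.536; u2·a0=0.5791·6.939=4.018; a1+…+a3=3.474 < 4.018 ≤ a1+…+a4=6.939 → R4 fires; A=6 B=2 G=7
Draw 8: a1=3.150, a2=1.218, a3=2.256, a4=3.465, a0=10.089; τ=−ln(0.6455)/10.089=0.043 → t=0.579 > T=0.55: stop.
At T=0.55: A=6 B=2 G=7; the largest is G.

Dominant species at T: G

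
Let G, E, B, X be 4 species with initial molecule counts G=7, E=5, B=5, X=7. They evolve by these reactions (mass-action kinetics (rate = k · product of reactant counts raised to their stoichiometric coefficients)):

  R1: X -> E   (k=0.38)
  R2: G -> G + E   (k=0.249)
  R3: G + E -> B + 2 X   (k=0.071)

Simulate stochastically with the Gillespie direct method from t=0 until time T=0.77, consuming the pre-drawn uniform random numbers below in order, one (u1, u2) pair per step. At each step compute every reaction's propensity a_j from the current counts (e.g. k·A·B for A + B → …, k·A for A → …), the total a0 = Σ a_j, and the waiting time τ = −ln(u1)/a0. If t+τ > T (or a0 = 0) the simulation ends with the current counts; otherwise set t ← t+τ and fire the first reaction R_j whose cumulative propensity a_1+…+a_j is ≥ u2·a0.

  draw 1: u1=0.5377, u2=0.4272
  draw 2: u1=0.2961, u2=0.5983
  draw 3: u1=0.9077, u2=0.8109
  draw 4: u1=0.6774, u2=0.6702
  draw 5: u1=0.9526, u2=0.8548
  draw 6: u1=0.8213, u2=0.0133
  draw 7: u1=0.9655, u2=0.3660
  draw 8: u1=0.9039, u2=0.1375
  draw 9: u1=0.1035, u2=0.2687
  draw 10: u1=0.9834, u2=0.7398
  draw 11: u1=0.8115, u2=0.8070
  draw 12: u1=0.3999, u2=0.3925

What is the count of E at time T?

E at T = 6

t=0.000: G=7 E=5 B=5 X=7
Draw 1: a1=2.660, a2=1.743, a3=2.485, a0=6.888; τ=−ln(0.5377)/6.888=0.090 → t=0.090; u2·a0=0.4272·6.888=2.943; a1=2.660 < 2.943 ≤ a1+a2=4.403 → R2 fires; G=7 E=6 B=5 X=7
Draw 2: a1=2.660, a2=1.743, a3=2.982, a0=7.385; τ=−ln(0.2961)/7.385=0.165 → t=0.255; u2·a0=0.5983·7.385=4.418; a1+a2=4.403 < 4.418 ≤ a1+…+a3=7.385 → R3 fires; G=6 E=5 B=6 X=9
Draw 3: a1=3.420, a2=1.494, a3=2.130, a0=7.044; τ=−ln(0.9077)/7.044=0.014 → t=0.269; u2·a0=0.8109·7.044=5.712; a1+a2=4.914 < 5.712 ≤ a1+…+a3=7.044 → R3 fires; G=5 E=4 B=7 X=11
Draw 4: a1=4.180, a2=1.245, a3=1.420, a0=6.845; τ=−ln(0.6774)/6.845=0.057 → t=0.326; u2·a0=0.6702·6.845=4.588; a1=4.180 < 4.588 ≤ a1+a2=5.425 → R2 fires; G=5 E=5 B=7 X=11
Draw 5: a1=4.180, a2=1.245, a3=1.775, a0=7.200; τ=−ln(0.9526)/7.200=0.007 → t=0.332; u2·a0=0.8548·7.200=6.155; a1+a2=5.425 < 6.155 ≤ a1+…+a3=7.200 → R3 fires; G=4 E=4 B=8 X=13
Draw 6: a1=4.940, a2=0.996, a3=1.136, a0=7.072; τ=−ln(0.8213)/7.072=0.028 → t=0.360; u2·a0=0.0133·7.072=0.094 ≤ a1=4.940 → R1 fires; G=4 E=5 B=8 X=12
Draw 7: a1=4.560, a2=0.996, a3=1.420, a0=6.976; τ=−ln(0.9655)/6.976=0.005 → t=0.365; u2·a0=0.3660·6.976=2.553 ≤ a1=4.560 → R1 fires; G=4 E=6 B=8 X=11
Draw 8: a1=4.180, a2=0.996, a3=1.704, a0=6.880; τ=−ln(0.9039)/6.880=0.015 → t=0.380; u2·a0=0.1375·6.880=0.946 ≤ a1=4.180 → R1 fires; G=4 E=7 B=8 X=10
Draw 9: a1=3.800, a2=0.996, a3=1.988, a0=6.784; τ=−ln(0.1035)/6.784=0.334 → t=0.714; u2·a0=0.2687·6.784=1.823 ≤ a1=3.800 → R1 fires; G=4 E=8 B=8 X=9
Draw 10: a1=3.420, a2=0.996, a3=2.272, a0=6.688; τ=−ln(0.9834)/6.688=0.003 → t=0.717; u2·a0=0.7398·6.688=4.948; a1+a2=4.416 < 4.948 ≤ a1+…+a3=6.688 → R3 fires; G=3 E=7 B=9 X=11
Draw 11: a1=4.180, a2=0.747, a3=1.491, a0=6.418; τ=−ln(0.8115)/6.418=0.033 → t=0.749; u2·a0=0.8070·6.418=5.179; a1+a2=4.927 < 5.179 ≤ a1+…+a3=6.418 → R3 fires; G=2 E=6 B=10 X=13
Draw 12: a1=4.940, a2=0.498, a3=0.852, a0=6.290; τ=−ln(0.3999)/6.290=0.146 → t=0.895 > T=0.77: stop.
Read off E at T=0.77: 6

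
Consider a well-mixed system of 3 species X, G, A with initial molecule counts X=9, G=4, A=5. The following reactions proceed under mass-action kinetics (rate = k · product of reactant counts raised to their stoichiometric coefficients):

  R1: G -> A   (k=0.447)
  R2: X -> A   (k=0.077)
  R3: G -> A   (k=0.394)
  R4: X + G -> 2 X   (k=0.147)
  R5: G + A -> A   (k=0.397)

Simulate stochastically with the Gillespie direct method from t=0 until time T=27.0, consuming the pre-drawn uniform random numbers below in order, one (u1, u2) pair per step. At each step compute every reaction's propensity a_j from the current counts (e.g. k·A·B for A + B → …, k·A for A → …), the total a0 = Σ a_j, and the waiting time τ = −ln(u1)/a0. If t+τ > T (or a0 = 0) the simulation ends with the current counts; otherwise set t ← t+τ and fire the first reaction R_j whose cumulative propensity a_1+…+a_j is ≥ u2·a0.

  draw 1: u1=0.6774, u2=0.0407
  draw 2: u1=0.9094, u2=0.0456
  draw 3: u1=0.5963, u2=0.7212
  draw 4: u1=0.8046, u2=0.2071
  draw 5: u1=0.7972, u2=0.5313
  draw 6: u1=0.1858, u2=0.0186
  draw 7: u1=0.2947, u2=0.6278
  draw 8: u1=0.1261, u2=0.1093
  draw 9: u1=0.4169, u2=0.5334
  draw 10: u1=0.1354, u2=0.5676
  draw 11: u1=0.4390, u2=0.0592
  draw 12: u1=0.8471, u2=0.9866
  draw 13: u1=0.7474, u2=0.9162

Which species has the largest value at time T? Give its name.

Dominant species at T: A

t=0.000: X=9 G=4 A=5
Draw 1: a1=1.788, a2=0.693, a3=1.576, a4=5.292, a5=7.940, a0=17.289; τ=−ln(0.6774)/17.289=0.023 → t=0.023; u2·a0=0.0407·17.289=0.704 ≤ a1=1.788 → R1 fires; X=9 G=3 A=6
Draw 2: a1=1.341, a2=0.693, a3=1.182, a4=3.969, a5=7.146, a0=14.331; τ=−ln(0.9094)/14.331=0.007 → t=0.029; u2·a0=0.0456·14.331=0.653 ≤ a1=1.341 → R1 fires; X=9 G=2 A=7
Draw 3: a1=0.894, a2=0.693, a3=0.788, a4=2.646, a5=5.558, a0=10.579; τ=−ln(0.5963)/10.579=0.049 → t=0.078; u2·a0=0.7212·10.579=7.630; a1+…+a4=5.021 < 7.630 ≤ a1+…+a5=10.579 → R5 fires; X=9 G=1 A=7
Draw 4: a1=0.447, a2=0.693, a3=0.394, a4=1.323, a5=2.779, a0=5.636; τ=−ln(0.8046)/5.636=0.039 → t=0.117; u2·a0=0.2071·5.636=1.167; a1+a2=1.140 < 1.167 ≤ a1+…+a3=1.534 → R3 fires; X=9 G=0 A=8
Draw 5: a1=0.000, a2=0.693, a3=0.000, a4=0.000, a5=0.000, a0=0.693; τ=−ln(0.7972)/0.693=0.327 → t=0.444; u2·a0=0.5313·0.693=0.368; a1=0.000 < 0.368 ≤ a1+a2=0.693 → R2 fires; X=8 G=0 A=9
Draw 6: a1=0.000, a2=0.616, a3=0.000, a4=0.000, a5=0.000, a0=0.616; τ=−ln(0.1858)/0.616=2.732 → t=3.176; u2·a0=0.0186·0.616=0.011; a1=0.000 < 0.011 ≤ a1+a2=0.616 → R2 fires; X=7 G=0 A=10
Draw 7: a1=0.000, a2=0.539, a3=0.000, a4=0.000, a5=0.000, a0=0.539; τ=−ln(0.2947)/0.539=2.267 → t=5.443; u2·a0=0.6278·0.539=0.338; a1=0.000 < 0.338 ≤ a1+a2=0.539 → R2 fires; X=6 G=0 A=11
Draw 8: a1=0.000, a2=0.462, a3=0.000, a4=0.000, a5=0.000, a0=0.462; τ=−ln(0.1261)/0.462=4.482 → t=9.925; u2·a0=0.1093·0.462=0.050; a1=0.000 < 0.050 ≤ a1+a2=0.462 → R2 fires; X=5 G=0 A=12
Draw 9: a1=0.000, a2=0.385, a3=0.000, a4=0.000, a5=0.000, a0=0.385; τ=−ln(0.4169)/0.385=2.272 → t=12.197; u2·a0=0.5334·0.385=0.205; a1=0.000 < 0.205 ≤ a1+a2=0.385 → R2 fires; X=4 G=0 A=13
Draw 10: a1=0.000, a2=0.308, a3=0.000, a4=0.000, a5=0.000, a0=0.308; τ=−ln(0.1354)/0.308=6.492 → t=18.689; u2·a0=0.5676·0.308=0.175; a1=0.000 < 0.175 ≤ a1+a2=0.308 → R2 fires; X=3 G=0 A=14
Draw 11: a1=0.000, a2=0.231, a3=0.000, a4=0.000, a5=0.000, a0=0.231; τ=−ln(0.4390)/0.231=3.564 → t=22.253; u2·a0=0.0592·0.231=0.014; a1=0.000 < 0.014 ≤ a1+a2=0.231 → R2 fires; X=2 G=0 A=15
Draw 12: a1=0.000, a2=0.154, a3=0.000, a4=0.000, a5=0.000, a0=0.154; τ=−ln(0.8471)/0.154=1.078 → t=23.331; u2·a0=0.9866·0.154=0.152; a1=0.000 < 0.152 ≤ a1+a2=0.154 → R2 fires; X=1 G=0 A=16
Draw 13: a1=0.000, a2=0.077, a3=0.000, a4=0.000, a5=0.000, a0=0.077; τ=−ln(0.7474)/0.077=3.781 → t=27.112 > T=27.0: stop.
At T=27.0: X=1 G=0 A=16; the largest is A.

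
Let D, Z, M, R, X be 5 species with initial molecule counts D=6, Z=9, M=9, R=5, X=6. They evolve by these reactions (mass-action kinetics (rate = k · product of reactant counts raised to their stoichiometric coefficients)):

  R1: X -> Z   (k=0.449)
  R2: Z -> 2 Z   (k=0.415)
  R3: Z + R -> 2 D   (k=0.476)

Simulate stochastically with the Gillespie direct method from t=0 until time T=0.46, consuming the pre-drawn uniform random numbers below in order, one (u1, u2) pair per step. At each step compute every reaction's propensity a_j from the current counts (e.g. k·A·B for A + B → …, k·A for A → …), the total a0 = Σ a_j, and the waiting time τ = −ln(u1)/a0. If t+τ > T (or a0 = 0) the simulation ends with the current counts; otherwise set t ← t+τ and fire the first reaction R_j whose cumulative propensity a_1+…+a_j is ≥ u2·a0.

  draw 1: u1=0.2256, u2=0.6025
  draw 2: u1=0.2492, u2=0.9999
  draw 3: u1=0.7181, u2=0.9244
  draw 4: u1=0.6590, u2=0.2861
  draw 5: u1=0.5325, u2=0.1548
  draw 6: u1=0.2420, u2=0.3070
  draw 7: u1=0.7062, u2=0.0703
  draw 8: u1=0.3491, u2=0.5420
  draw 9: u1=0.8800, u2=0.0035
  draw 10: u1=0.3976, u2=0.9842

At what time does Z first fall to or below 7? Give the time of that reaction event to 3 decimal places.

t=0.000: D=6 Z=9 M=9 R=5 X=6
Draw 1: a1=2.694, a2=3.735, a3=21.420, a0=27.849; τ=−ln(0.2256)/27.849=0.053 → t=0.053; u2·a0=0.6025·27.849=16.779; a1+a2=6.429 < 16.779 ≤ a1+…+a3=27.849 → R3 fires; D=8 Z=8 M=9 R=4 X=6
Draw 2: a1=2.694, a2=3.320, a3=15.232, a0=21.246; τ=−ln(0.2492)/21.246=0.065 → t=0.119; u2·a0=0.9999·21.246=21.244; a1+a2=6.014 < 21.244 ≤ a1+…+a3=21.246 → R3 fires; D=10 Z=7 M=9 R=3 X=6
Draw 3: a1=2.694, a2=2.905, a3=9.996, a0=15.595; τ=−ln(0.7181)/15.595=0.021 → t=0.140; u2·a0=0.9244·15.595=14.416; a1+a2=5.599 < 14.416 ≤ a1+…+a3=15.595 → R3 fires; D=12 Z=6 M=9 R=2 X=6
Draw 4: a1=2.694, a2=2.490, a3=5.712, a0=10.896; τ=−ln(0.6590)/10.896=0.038 → t=0.178; u2·a0=0.2861·10.896=3.117; a1=2.694 < 3.117 ≤ a1+a2=5.184 → R2 fires; D=12 Z=7 M=9 R=2 X=6
Draw 5: a1=2.694, a2=2.905, a3=6.664, a0=12.263; τ=−ln(0.5325)/12.263=0.051 → t=0.230; u2·a0=0.1548·12.263=1.898 ≤ a1=2.694 → R1 fires; D=12 Z=8 M=9 R=2 X=5
Draw 6: a1=2.245, a2=3.320, a3=7.616, a0=13.181; τ=−ln(0.2420)/13.181=0.108 → t=0.337; u2·a0=0.3070·13.181=4.047; a1=2.245 < 4.047 ≤ a1+a2=5.565 → R2 fires; D=12 Z=9 M=9 R=2 X=5
Draw 7: a1=2.245, a2=3.735, a3=8.568, a0=14.548; τ=−ln(0.7062)/14.548=0.024 → t=0.361; u2·a0=0.0703·14.548=1.023 ≤ a1=2.245 → R1 fires; D=12 Z=10 M=9 R=2 X=4
Draw 8: a1=1.796, a2=4.150, a3=9.520, a0=15.466; τ=−ln(0.3491)/15.466=0.068 → t=0.429; u2·a0=0.5420·15.466=8.383; a1+a2=5.946 < 8.383 ≤ a1+…+a3=15.466 → R3 fires; D=14 Z=9 M=9 R=1 X=4
Draw 9: a1=1.796, a2=3.735, a3=4.284, a0=9.815; τ=−ln(0.8800)/9.815=0.013 → t=0.442; u2·a0=0.0035·9.815=0.034 ≤ a1=1.796 → R1 fires; D=14 Z=10 M=9 R=1 X=3
Draw 10: a1=1.347, a2=4.150, a3=4.760, a0=10.257; τ=−ln(0.3976)/10.257=0.090 → t=0.532 > T=0.46: stop.
Z first becomes ≤ 7 when it reaches 7 at the event at t=0.119.

Threshold first reached at t = 0.119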